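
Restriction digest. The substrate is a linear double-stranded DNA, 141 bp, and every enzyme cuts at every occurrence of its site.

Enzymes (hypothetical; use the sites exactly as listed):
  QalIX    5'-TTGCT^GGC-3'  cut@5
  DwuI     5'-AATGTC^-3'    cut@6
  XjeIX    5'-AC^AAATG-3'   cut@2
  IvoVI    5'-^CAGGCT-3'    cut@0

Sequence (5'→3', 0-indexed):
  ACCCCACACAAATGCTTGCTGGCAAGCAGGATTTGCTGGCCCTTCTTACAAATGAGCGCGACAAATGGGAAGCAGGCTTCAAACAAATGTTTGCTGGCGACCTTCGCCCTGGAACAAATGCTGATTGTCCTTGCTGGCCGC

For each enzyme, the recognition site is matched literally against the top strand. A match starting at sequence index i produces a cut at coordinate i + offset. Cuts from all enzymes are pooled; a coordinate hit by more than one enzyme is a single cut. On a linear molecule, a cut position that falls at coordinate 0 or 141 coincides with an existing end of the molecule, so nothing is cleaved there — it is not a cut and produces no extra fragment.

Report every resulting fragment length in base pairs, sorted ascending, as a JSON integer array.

[6,9,10,11,11,12,12,13,17,20,20]

Scan for sites:
  QalIX (TTGCTGGC, off=5): starts [15, 32, 90, 130] → cuts [20, 37, 95, 135]
  DwuI (AATGTC, off=6): no sites
  XjeIX (ACAAATG, off=2): starts [7, 47, 60, 82, 113] → cuts [9, 49, 62, 84, 115]
  IvoVI (CAGGCT, off=0): starts [72] → cuts [72]

Pooled cuts: [9, 20, 37, 49, 62, 72, 84, 95, 115, 135]

Fragment lengths:
  [0,9): 9 bp
  [9,20): 11 bp
  [20,37): 17 bp
  [37,49): 12 bp
  [49,62): 13 bp
  [62,72): 10 bp
  [72,84): 12 bp
  [84,95): 11 bp
  [95,115): 20 bp
  [115,135): 20 bp
  [135,141): 6 bp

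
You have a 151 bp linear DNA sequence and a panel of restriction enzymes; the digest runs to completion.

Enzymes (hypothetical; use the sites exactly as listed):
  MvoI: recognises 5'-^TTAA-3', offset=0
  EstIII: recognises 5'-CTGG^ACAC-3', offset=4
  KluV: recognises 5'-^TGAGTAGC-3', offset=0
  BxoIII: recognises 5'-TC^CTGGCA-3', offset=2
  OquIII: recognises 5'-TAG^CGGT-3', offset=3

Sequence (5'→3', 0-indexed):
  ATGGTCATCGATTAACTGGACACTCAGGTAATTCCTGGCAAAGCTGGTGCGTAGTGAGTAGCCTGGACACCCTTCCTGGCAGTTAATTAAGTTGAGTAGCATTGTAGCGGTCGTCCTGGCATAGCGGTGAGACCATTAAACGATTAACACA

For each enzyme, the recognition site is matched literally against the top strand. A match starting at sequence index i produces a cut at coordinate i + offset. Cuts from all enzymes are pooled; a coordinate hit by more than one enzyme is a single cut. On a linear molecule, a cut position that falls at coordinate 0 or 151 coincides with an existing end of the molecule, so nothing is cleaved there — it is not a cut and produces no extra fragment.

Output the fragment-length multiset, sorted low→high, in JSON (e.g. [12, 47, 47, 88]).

Site scan:
  MvoI (TTAA, off=0): starts [11, 82, 86, 135, 143] → cuts [11, 82, 86, 135, 143]
  EstIII (CTGGACAC, off=4): starts [15, 62] → cuts [19, 66]
  KluV (TGAGTAGC, off=0): starts [54, 92] → cuts [54, 92]
  BxoIII (TCCTGGCA, off=2): starts [32, 73, 113] → cuts [34, 75, 115]
  OquIII (TAGCGGT, off=3): starts [104, 121] → cuts [107, 124]

Pooled cuts: [11, 19, 34, 54, 66, 75, 82, 86, 92, 107, 115, 124, 135, 143]

Fragment lengths:
  [0,11): 11 bp
  [11,19): 8 bp
  [19,34): 15 bp
  [34,54): 20 bp
  [54,66): 12 bp
  [66,75): 9 bp
  [75,82): 7 bp
  [82,86): 4 bp
  [86,92): 6 bp
  [92,107): 15 bp
  [107,115): 8 bp
  [115,124): 9 bp
  [124,135): 11 bp
  [135,143): 8 bp
  [143,151): 8 bp

[4,6,7,8,8,8,8,9,9,11,11,12,15,15,20]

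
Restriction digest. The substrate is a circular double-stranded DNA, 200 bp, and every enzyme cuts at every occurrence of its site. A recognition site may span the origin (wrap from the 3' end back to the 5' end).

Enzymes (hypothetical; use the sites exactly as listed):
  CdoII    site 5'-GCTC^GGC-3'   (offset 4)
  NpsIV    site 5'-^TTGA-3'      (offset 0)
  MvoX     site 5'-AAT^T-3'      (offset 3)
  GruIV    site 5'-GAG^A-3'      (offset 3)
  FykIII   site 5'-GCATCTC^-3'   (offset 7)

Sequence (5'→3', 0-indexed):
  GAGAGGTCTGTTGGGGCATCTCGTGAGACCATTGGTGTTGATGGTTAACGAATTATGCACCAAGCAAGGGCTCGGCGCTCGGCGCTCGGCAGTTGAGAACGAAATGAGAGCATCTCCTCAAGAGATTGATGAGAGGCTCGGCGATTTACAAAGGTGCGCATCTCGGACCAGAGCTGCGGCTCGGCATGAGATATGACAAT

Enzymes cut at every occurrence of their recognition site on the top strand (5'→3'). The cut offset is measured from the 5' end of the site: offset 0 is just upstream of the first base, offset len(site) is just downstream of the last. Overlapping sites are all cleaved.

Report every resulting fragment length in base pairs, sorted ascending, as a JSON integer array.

[1,5,5,5,6,7,7,8,8,8,8,10,11,13,16,18,19,20,25]

Scan for sites:
  CdoII (GCTCGGC, off=4): starts [69, 76, 83, 135, 178] → cuts [73, 80, 87, 139, 182]
  NpsIV (TTGA, off=0): starts [37, 92, 125] → cuts [37, 92, 125]
  MvoX (AATT, off=3): starts [50] → cuts [53]
  GruIV (GAGA, off=3): starts [0, 24, 94, 105, 121, 130, 187] → cuts [3, 27, 97, 108, 124, 133, 190]
  FykIII (GCATCTC, off=7): starts [15, 109, 157] → cuts [22, 116, 164]

Pooled cuts: [3, 22, 27, 37, 53, 73, 80, 87, 92, 97, 108, 116, 124, 125, 133, 139, 164, 182, 190]

Fragments:
  3→22: 19 bp
  22→27: 5 bp
  27→37: 10 bp
  37→53: 16 bp
  53→73: 20 bp
  73→80: 7 bp
  80→87: 7 bp
  87→92: 5 bp
  92→97: 5 bp
  97→108: 11 bp
  108→116: 8 bp
  116→124: 8 bp
  124→125: 1 bp
  125→133: 8 bp
  133→139: 6 bp
  139→164: 25 bp
  164→182: 18 bp
  182→190: 8 bp
  190→3 (wrap): 200-190+3 = 13 bp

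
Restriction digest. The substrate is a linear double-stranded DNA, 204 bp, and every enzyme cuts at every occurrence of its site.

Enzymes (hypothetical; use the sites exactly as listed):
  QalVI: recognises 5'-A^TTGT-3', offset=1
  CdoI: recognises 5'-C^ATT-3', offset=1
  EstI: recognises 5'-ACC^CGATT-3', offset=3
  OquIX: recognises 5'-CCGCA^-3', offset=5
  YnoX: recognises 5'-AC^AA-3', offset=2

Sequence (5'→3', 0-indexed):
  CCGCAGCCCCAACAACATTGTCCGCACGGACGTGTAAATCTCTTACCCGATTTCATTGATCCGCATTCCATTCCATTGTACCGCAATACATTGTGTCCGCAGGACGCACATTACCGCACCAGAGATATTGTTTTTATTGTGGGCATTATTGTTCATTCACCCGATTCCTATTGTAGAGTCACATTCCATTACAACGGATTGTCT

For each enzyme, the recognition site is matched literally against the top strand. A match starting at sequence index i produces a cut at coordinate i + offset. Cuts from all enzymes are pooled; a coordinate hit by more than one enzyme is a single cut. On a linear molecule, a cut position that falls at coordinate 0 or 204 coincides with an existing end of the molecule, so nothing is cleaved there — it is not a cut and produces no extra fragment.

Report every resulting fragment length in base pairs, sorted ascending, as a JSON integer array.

[1,1,1,1,3,4,4,4,5,5,5,5,6,6,6,7,7,8,8,8,9,9,9,9,9,10,10,11,12,21]

Per-enzyme occurrences:
  QalVI (ATTGT, off=1): starts [16, 74, 89, 126, 135, 147, 169, 197] → cuts [17, 75, 90, 127, 136, 148, 170, 198]
  CdoI (CATT, off=1): starts [15, 53, 63, 68, 73, 88, 108, 143, 153, 181, 186] → cuts [16, 54, 64, 69, 74, 89, 109, 144, 154, 182, 187]
  EstI (ACCCGATT, off=3): starts [44, 158] → cuts [47, 161]
  OquIX (CCGCA, off=5): starts [0, 21, 60, 80, 96, 113] → cuts [5, 26, 65, 85, 101, 118]
  YnoX (ACAA, off=2): starts [11, 190] → cuts [13, 192]

Pooled cuts: [5, 13, 16, 17, 26, 47, 54, 64, 65, 69, 74, 75, 85, 89, 90, 101, 109, 118, 127, 136, 144, 148, 154, 161, 170, 182, 187, 192, 198]

Fragment lengths:
  [0,5): 5 bp
  [5,13): 8 bp
  [13,16): 3 bp
  [16,17): 1 bp
  [17,26): 9 bp
  [26,47): 21 bp
  [47,54): 7 bp
  [54,64): 10 bp
  [64,65): 1 bp
  [65,69): 4 bp
  [69,74): 5 bp
  [74,75): 1 bp
  [75,85): 10 bp
  [85,89): 4 bp
  [89,90): 1 bp
  [90,101): 11 bp
  [101,109): 8 bp
  [109,118): 9 bp
  [118,127): 9 bp
  [127,136): 9 bp
  [136,144): 8 bp
  [144,148): 4 bp
  [148,154): 6 bp
  [154,161): 7 bp
  [161,170): 9 bp
  [170,182): 12 bp
  [182,187): 5 bp
  [187,192): 5 bp
  [192,198): 6 bp
  [198,204): 6 bp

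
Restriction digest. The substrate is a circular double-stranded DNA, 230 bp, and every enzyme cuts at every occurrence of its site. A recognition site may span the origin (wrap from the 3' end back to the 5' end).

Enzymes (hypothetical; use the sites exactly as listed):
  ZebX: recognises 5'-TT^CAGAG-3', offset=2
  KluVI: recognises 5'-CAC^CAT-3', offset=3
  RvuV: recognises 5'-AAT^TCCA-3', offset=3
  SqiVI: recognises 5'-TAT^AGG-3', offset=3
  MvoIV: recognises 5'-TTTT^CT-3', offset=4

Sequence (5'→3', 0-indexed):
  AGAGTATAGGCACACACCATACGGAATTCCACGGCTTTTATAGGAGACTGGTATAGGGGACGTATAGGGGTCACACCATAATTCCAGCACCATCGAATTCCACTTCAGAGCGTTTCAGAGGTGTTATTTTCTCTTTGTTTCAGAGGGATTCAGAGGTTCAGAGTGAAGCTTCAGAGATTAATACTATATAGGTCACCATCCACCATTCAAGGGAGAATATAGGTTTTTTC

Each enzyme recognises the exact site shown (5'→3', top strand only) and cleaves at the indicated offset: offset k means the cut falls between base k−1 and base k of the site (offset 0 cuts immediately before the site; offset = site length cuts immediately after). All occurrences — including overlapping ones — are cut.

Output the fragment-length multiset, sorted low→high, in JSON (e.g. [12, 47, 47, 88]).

[6,7,7,7,8,8,8,8,9,10,10,10,10,10,11,11,13,13,14,15,17,18]

Site scan:
  ZebX (TTCAGAG, off=2): starts [103, 113, 138, 148, 156, 169, 227] → cuts [105, 115, 140, 150, 158, 171, 229]
  KluVI (CACCAT, off=3): starts [14, 73, 87, 193, 200] → cuts [17, 76, 90, 196, 203]
  RvuV (AATTCCA, off=3): starts [24, 79, 95] → cuts [27, 82, 98]
  SqiVI (TATAGG, off=3): starts [4, 38, 51, 62, 186, 217] → cuts [7, 41, 54, 65, 189, 220]
  MvoIV (TTTTCT, off=4): starts [126] → cuts [130]

Pooled cuts: [7, 17, 27, 41, 54, 65, 76, 82, 90, 98, 105, 115, 130, 140, 150, 158, 171, 189, 196, 203, 220, 229]

Fragment lengths:
  7→17: 10 bp
  17→27: 10 bp
  27→41: 14 bp
  41→54: 13 bp
  54→65: 11 bp
  65→76: 11 bp
  76→82: 6 bp
  82→90: 8 bp
  90→98: 8 bp
  98→105: 7 bp
  105→115: 10 bp
  115→130: 15 bp
  130→140: 10 bp
  140→150: 10 bp
  150→158: 8 bp
  158→171: 13 bp
  171→189: 18 bp
  189→196: 7 bp
  196→203: 7 bp
  203→220: 17 bp
  220→229: 9 bp
  229→7 (wrap): 230-229+7 = 8 bp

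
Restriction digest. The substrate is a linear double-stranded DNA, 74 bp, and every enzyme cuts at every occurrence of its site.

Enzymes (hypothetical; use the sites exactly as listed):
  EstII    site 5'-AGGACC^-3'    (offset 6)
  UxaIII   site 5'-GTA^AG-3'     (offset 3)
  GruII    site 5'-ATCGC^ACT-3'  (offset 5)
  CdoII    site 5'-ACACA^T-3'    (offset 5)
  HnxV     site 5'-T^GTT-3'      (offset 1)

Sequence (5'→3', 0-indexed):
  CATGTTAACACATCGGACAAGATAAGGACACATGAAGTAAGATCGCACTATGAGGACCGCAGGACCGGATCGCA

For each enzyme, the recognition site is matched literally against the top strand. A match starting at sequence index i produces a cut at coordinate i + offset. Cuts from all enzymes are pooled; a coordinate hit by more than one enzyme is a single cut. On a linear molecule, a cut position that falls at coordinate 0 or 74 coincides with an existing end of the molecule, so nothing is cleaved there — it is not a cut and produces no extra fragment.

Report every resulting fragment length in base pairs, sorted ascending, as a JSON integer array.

[3,7,7,8,8,9,12,20]

Site scan:
  EstII AGGACC/6: at [52, 60] ⇒ [58, 66]
  UxaIII GTAAG/3: at [36] ⇒ [39]
  GruII ATCGCACT/5: at [41] ⇒ [46]
  CdoII ACACAT/5: at [7, 27] ⇒ [12, 32]
  HnxV TGTT/1: at [2] ⇒ [3]

Pooled cuts: [3, 12, 32, 39, 46, 58, 66]

Fragments:
  [0,3): 3 bp
  [3,12): 9 bp
  [12,32): 20 bp
  [32,39): 7 bp
  [39,46): 7 bp
  [46,58): 12 bp
  [58,66): 8 bp
  [66,74): 8 bp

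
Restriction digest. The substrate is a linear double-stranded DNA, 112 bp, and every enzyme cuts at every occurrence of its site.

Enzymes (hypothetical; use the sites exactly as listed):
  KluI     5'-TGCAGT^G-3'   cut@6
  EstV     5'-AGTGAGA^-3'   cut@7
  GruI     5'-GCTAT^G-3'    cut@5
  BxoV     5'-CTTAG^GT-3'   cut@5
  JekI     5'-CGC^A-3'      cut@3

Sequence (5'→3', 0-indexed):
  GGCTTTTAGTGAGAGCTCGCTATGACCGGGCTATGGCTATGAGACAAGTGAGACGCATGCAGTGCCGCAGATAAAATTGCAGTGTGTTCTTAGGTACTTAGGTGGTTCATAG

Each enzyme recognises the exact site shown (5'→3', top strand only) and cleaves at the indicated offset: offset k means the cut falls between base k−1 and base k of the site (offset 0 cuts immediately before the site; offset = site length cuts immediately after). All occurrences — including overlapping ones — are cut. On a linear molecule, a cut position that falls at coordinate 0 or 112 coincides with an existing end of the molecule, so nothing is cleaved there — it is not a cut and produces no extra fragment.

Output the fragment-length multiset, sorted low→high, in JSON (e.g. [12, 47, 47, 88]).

[3,5,6,7,8,9,10,11,11,13,14,15]

Per-enzyme occurrences:
  KluI TGCAGTG/6: at [57, 77] ⇒ [63, 83]
  EstV AGTGAGA/7: at [7, 46] ⇒ [14, 53]
  GruI GCTATG/5: at [18, 29, 35] ⇒ [23, 34, 40]
  BxoV CTTAGGT/5: at [88, 96] ⇒ [93, 101]
  JekI CGCA/3: at [53, 65] ⇒ [56, 68]

Pooled cuts: [14, 23, 34, 40, 53, 56, 63, 68, 83, 93, 101]

Fragment lengths:
  [0,14): 14 bp
  [14,23): 9 bp
  [23,34): 11 bp
  [34,40): 6 bp
  [40,53): 13 bp
  [53,56): 3 bp
  [56,63): 7 bp
  [63,68): 5 bp
  [68,83): 15 bp
  [83,93): 10 bp
  [93,101): 8 bp
  [101,112): 11 bp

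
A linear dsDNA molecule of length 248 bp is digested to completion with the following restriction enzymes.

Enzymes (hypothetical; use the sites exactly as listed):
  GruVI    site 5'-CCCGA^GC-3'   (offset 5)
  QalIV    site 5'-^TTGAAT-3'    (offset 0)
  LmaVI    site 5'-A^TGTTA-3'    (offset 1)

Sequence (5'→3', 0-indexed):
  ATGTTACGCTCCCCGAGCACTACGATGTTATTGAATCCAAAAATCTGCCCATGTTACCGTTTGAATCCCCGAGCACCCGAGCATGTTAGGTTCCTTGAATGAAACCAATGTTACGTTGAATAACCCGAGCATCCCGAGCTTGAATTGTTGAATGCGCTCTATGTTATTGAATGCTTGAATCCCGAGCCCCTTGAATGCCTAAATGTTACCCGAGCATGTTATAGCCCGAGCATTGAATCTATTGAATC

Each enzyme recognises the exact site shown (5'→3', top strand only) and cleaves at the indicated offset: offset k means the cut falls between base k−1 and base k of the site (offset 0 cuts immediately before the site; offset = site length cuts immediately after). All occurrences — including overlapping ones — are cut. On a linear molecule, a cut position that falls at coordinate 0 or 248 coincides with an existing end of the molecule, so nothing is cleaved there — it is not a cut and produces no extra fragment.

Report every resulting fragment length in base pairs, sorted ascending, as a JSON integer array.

Site scan:
  GruVI CCCGAGC/5: at [11, 67, 75, 123, 132, 180, 208, 224] ⇒ [16, 72, 80, 128, 137, 185, 213, 229]
  QalIV TTGAAT/0: at [30, 60, 94, 115, 139, 147, 166, 174, 190, 232, 241] ⇒ [30, 60, 94, 115, 139, 147, 166, 174, 190, 232, 241]
  LmaVI ATGTTA/1: at [0, 24, 50, 82, 107, 160, 202, 215] ⇒ [1, 25, 51, 83, 108, 161, 203, 216]

Pooled cuts: [1, 16, 25, 30, 51, 60, 72, 80, 83, 94, 108, 115, 128, 137, 139, 147, 161, 166, 174, 185, 190, 203, 213, 216, 229, 232, 241]

Fragment lengths:
  [0,1): 1 bp
  [1,16): 15 bp
  [16,25): 9 bp
  [25,30): 5 bp
  [30,51): 21 bp
  [51,60): 9 bp
  [60,72): 12 bp
  [72,80): 8 bp
  [80,83): 3 bp
  [83,94): 11 bp
  [94,108): 14 bp
  [108,115): 7 bp
  [115,128): 13 bp
  [128,137): 9 bp
  [137,139): 2 bp
  [139,147): 8 bp
  [147,161): 14 bp
  [161,166): 5 bp
  [166,174): 8 bp
  [174,185): 11 bp
  [185,190): 5 bp
  [190,203): 13 bp
  [203,213): 10 bp
  [213,216): 3 bp
  [216,229): 13 bp
  [229,232): 3 bp
  [232,241): 9 bp
  [241,248): 7 bp

[1,2,3,3,3,5,5,5,7,7,8,8,8,9,9,9,9,10,11,11,12,13,13,13,14,14,15,21]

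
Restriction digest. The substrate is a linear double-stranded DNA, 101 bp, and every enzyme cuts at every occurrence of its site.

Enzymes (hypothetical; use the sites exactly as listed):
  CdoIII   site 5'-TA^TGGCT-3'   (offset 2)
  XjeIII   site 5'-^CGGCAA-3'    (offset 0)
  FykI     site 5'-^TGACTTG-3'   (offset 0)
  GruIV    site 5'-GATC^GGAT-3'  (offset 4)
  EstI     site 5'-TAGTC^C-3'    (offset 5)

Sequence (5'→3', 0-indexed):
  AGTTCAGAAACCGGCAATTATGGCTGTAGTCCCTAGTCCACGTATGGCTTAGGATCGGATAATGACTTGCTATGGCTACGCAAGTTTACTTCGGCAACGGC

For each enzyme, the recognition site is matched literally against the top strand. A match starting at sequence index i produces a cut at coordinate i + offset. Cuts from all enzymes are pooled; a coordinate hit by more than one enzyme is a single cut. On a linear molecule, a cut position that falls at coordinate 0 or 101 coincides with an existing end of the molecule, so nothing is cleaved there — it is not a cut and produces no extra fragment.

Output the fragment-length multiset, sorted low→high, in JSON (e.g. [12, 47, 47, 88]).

[6,6,7,9,10,10,11,11,12,19]

Scan for sites:
  CdoIII TATGGCT/2: at [18, 42, 70] ⇒ [20, 44, 72]
  XjeIII CGGCAA/0: at [11, 91] ⇒ [11, 91]
  FykI TGACTTG/0: at [62] ⇒ [62]
  GruIV GATCGGAT/4: at [52] ⇒ [56]
  EstI TAGTCC/5: at [26, 33] ⇒ [31, 38]

Pooled cuts: [11, 20, 31, 38, 44, 56, 62, 72, 91]

Fragment lengths:
  [0,11): 11 bp
  [11,20): 9 bp
  [20,31): 11 bp
  [31,38): 7 bp
  [38,44): 6 bp
  [44,56): 12 bp
  [56,62): 6 bp
  [62,72): 10 bp
  [72,91): 19 bp
  [91,101): 10 bp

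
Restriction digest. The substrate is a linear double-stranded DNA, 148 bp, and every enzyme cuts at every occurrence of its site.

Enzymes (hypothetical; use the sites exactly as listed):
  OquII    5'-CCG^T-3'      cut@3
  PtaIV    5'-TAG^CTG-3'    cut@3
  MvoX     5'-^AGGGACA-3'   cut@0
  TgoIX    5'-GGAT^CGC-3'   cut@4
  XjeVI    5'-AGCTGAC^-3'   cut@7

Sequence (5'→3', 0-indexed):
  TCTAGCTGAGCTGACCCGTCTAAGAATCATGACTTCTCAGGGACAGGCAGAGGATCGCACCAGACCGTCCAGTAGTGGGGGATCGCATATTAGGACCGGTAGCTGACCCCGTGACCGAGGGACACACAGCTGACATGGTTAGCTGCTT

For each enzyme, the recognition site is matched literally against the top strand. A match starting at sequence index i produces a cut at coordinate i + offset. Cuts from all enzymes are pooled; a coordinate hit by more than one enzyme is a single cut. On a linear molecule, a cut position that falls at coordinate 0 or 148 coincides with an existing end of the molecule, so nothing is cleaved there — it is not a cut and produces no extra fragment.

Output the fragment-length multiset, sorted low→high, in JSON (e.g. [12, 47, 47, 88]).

Per-enzyme occurrences:
  OquII (CCGT, off=3): starts [15, 64, 108] → cuts [18, 67, 111]
  PtaIV (TAGCTG, off=3): starts [2, 99, 139] → cuts [5, 102, 142]
  MvoX (AGGGACA, off=0): starts [38, 117] → cuts [38, 117]
  TgoIX (GGATCGC, off=4): starts [51, 79] → cuts [55, 83]
  XjeVI (AGCTGAC, off=7): starts [8, 100, 127] → cuts [15, 107, 134]

All cut coordinates (distinct, sorted): [5, 15, 18, 38, 55, 67, 83, 102, 107, 111, 117, 134, 142]

Fragments:
  [0,5): 5 bp
  [5,15): 10 bp
  [15,18): 3 bp
  [18,38): 20 bp
  [38,55): 17 bp
  [55,67): 12 bp
  [67,83): 16 bp
  [83,102): 19 bp
  [102,107): 5 bp
  [107,111): 4 bp
  [111,117): 6 bp
  [117,134): 17 bp
  [134,142): 8 bp
  [142,148): 6 bp

[3,4,5,5,6,6,8,10,12,16,17,17,19,20]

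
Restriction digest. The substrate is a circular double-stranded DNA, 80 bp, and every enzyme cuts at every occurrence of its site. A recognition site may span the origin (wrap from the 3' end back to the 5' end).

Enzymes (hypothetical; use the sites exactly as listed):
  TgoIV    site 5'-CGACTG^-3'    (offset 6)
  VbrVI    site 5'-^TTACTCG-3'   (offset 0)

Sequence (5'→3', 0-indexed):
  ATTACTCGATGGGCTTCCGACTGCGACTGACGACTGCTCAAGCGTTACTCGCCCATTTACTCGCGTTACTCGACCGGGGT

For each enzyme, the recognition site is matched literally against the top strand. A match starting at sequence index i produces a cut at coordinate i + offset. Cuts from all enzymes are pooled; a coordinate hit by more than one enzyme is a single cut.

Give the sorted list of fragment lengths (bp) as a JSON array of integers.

Scan for sites:
  TgoIV CGACTG/6: at [17, 23, 30] ⇒ [23, 29, 36]
  VbrVI TTACTCG/0: at [1, 44, 56, 65] ⇒ [1, 44, 56, 65]

All cut coordinates (distinct, sorted): [1, 23, 29, 36, 44, 56, 65]

Fragments:
  1→23: 22 bp
  23→29: 6 bp
  29→36: 7 bp
  36→44: 8 bp
  44→56: 12 bp
  56→65: 9 bp
  65→1 (wrap): 80-65+1 = 16 bp

[6,7,8,9,12,16,22]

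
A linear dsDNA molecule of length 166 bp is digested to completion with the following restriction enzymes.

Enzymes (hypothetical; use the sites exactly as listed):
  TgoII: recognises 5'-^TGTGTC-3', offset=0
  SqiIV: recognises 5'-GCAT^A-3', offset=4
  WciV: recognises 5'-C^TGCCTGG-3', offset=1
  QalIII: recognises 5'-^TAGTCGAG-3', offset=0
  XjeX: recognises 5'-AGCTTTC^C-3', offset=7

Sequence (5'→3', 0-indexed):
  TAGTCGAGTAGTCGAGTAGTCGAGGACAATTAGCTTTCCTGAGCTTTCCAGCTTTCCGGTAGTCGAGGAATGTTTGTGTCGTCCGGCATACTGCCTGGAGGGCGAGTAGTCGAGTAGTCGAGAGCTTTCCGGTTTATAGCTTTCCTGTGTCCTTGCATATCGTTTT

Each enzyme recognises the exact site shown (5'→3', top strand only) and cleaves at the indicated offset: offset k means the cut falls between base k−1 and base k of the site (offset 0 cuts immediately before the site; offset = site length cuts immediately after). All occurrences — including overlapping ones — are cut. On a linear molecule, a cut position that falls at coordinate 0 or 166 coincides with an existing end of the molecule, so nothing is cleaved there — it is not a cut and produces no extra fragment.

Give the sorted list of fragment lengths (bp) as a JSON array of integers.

Per-enzyme occurrences:
  TgoII TGTGTC/0: at [74, 145] ⇒ [74, 145]
  SqiIV GCATA/4: at [85, 154] ⇒ [89, 158]
  WciV CTGCCTGG/1: at [90] ⇒ [91]
  QalIII TAGTCGAG/0: at [0, 8, 16, 59, 106, 114] ⇒ [8, 16, 59, 106, 114] (position 0 is a terminus of the linear molecule — no cut)
  XjeX AGCTTTCC/7: at [31, 41, 49, 122, 137] ⇒ [38, 48, 56, 129, 144]

All cut coordinates (distinct, sorted): [8, 16, 38, 48, 56, 59, 74, 89, 91, 106, 114, 129, 144, 145, 158]

Fragment lengths:
  [0,8): 8 bp
  [8,16): 8 bp
  [16,38): 22 bp
  [38,48): 10 bp
  [48,56): 8 bp
  [56,59): 3 bp
  [59,74): 15 bp
  [74,89): 15 bp
  [89,91): 2 bp
  [91,106): 15 bp
  [106,114): 8 bp
  [114,129): 15 bp
  [129,144): 15 bp
  [144,145): 1 bp
  [145,158): 13 bp
  [158,166): 8 bp

[1,2,3,8,8,8,8,8,10,13,15,15,15,15,15,22]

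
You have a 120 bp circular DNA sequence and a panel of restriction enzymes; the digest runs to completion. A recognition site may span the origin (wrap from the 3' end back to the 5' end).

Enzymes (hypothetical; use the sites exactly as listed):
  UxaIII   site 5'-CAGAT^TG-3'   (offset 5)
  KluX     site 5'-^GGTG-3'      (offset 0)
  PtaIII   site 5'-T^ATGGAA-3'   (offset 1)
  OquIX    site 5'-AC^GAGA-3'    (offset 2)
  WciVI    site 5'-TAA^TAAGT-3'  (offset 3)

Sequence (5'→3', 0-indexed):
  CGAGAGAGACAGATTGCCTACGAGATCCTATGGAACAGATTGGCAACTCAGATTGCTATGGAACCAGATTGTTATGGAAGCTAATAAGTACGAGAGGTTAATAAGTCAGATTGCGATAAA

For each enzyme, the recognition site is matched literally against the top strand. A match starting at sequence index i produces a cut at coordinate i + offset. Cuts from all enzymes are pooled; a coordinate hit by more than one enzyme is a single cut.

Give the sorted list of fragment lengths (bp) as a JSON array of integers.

[4,4,7,7,8,10,10,10,11,11,12,13,13]

Per-enzyme occurrences:
  UxaIII CAGATTG/5: at [9, 35, 48, 64, 106] ⇒ [14, 40, 53, 69, 111]
  KluX (GGTG, off=0): no sites
  PtaIII TATGGAA/1: at [28, 56, 72] ⇒ [29, 57, 73]
  OquIX ACGAGA/2: at [19, 89, 119] ⇒ [1, 21, 91]
  WciVI TAATAAGT/3: at [81, 98] ⇒ [84, 101]

Pooled cuts: [1, 14, 21, 29, 40, 53, 57, 69, 73, 84, 91, 101, 111]

Fragment lengths:
  1→14: 13 bp
  14→21: 7 bp
  21→29: 8 bp
  29→40: 11 bp
  40→53: 13 bp
  53→57: 4 bp
  57→69: 12 bp
  69→73: 4 bp
  73→84: 11 bp
  84→91: 7 bp
  91→101: 10 bp
  101→111: 10 bp
  111→1 (wrap): 120-111+1 = 10 bp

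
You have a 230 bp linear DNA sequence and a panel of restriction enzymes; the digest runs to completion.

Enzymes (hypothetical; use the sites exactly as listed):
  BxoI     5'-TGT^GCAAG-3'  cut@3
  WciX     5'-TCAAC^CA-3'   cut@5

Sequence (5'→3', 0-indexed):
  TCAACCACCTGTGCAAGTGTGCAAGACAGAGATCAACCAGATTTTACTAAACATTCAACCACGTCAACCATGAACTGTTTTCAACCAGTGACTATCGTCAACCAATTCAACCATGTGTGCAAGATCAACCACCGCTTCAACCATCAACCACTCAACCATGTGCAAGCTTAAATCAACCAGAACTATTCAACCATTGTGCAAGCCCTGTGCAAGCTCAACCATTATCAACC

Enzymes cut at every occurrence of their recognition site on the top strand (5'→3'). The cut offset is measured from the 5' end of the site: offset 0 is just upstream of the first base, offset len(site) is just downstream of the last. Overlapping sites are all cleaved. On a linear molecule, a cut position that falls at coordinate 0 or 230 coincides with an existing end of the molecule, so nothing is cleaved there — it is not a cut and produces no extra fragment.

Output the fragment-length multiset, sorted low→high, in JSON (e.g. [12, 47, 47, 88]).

[5,5,6,7,7,7,8,8,9,9,11,11,11,11,12,14,16,17,17,17,22]

Per-enzyme occurrences:
  BxoI TGTGCAAG/3: at [9, 17, 115, 158, 194, 205] ⇒ [12, 20, 118, 161, 197, 208]
  WciX TCAACCA/5: at [0, 32, 54, 63, 80, 97, 106, 124, 136, 143, 151, 172, 186, 214] ⇒ [5, 37, 59, 68, 85, 102, 111, 129, 141, 148, 156, 177, 191, 219]

All cut coordinates (distinct, sorted): [5, 12, 20, 37, 59, 68, 85, 102, 111, 118, 129, 141, 148, 156, 161, 177, 191, 197, 208, 219]

Fragments:
  [0,5): 5 bp
  [5,12): 7 bp
  [12,20): 8 bp
  [20,37): 17 bp
  [37,59): 22 bp
  [59,68): 9 bp
  [68,85): 17 bp
  [85,102): 17 bp
  [102,111): 9 bp
  [111,118): 7 bp
  [118,129): 11 bp
  [129,141): 12 bp
  [141,148): 7 bp
  [148,156): 8 bp
  [156,161): 5 bp
  [161,177): 16 bp
  [177,191): 14 bp
  [191,197): 6 bp
  [197,208): 11 bp
  [208,219): 11 bp
  [219,230): 11 bp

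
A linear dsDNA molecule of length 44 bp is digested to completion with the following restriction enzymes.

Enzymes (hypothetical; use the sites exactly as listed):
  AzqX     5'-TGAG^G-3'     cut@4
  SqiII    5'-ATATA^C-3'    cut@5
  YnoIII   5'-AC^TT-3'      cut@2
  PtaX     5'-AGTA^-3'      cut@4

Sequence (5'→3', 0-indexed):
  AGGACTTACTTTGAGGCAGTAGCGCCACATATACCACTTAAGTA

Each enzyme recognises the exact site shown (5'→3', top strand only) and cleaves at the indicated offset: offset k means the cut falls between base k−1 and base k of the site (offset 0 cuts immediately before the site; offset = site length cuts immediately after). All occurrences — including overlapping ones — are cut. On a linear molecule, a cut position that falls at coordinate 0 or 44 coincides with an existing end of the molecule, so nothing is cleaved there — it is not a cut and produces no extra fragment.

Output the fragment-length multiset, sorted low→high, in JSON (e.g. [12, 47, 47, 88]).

Per-enzyme occurrences:
  AzqX TGAGG/4: at [11] ⇒ [15]
  SqiII ATATAC/5: at [28] ⇒ [33]
  YnoIII ACTT/2: at [3, 7, 35] ⇒ [5, 9, 37]
  PtaX AGTA/4: at [17, 40] ⇒ [21] (position 44 is a terminus of the linear molecule — no cut)

All cut coordinates (distinct, sorted): [5, 9, 15, 21, 33, 37]

Fragments:
  [0,5): 5 bp
  [5,9): 4 bp
  [9,15): 6 bp
  [15,21): 6 bp
  [21,33): 12 bp
  [33,37): 4 bp
  [37,44): 7 bp

[4,4,5,6,6,7,12]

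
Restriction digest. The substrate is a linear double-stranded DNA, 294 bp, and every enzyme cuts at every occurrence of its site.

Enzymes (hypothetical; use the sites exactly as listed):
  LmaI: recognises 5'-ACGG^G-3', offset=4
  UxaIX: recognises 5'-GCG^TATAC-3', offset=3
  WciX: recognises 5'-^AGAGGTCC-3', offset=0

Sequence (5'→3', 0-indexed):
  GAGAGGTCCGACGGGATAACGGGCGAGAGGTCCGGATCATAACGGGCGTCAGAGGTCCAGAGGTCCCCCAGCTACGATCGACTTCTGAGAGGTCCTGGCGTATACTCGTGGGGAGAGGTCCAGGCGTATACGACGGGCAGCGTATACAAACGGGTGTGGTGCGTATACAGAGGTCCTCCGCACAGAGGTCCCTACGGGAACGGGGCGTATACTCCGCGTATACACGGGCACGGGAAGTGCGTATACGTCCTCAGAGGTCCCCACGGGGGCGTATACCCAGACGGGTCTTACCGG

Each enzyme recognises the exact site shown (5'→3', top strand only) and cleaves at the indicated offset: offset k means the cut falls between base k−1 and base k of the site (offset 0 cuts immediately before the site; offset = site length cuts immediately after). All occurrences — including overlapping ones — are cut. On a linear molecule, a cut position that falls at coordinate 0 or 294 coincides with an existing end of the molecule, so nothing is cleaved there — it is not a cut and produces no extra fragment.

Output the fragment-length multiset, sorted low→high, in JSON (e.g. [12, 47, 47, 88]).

[1,3,4,5,5,5,6,6,6,8,8,8,9,10,10,10,11,11,11,13,13,13,13,13,14,14,15,20,29]

Scan for sites:
  LmaI (ACGGG, off=4): starts [10, 18, 41, 132, 149, 193, 199, 223, 229, 262, 280] → cuts [14, 22, 45, 136, 153, 197, 203, 227, 233, 266, 284]
  UxaIX (GCGTATAC, off=3): starts [97, 123, 139, 160, 204, 215, 238, 268] → cuts [100, 126, 142, 163, 207, 218, 241, 271]
  WciX (AGAGGTCC, off=0): starts [1, 25, 50, 58, 87, 113, 168, 183, 252] → cuts [1, 25, 50, 58, 87, 113, 168, 183, 252]

All cut coordinates (distinct, sorted): [1, 14, 22, 25, 45, 50, 58, 87, 100, 113, 126, 136, 142, 153, 163, 168, 183, 197, 203, 207, 218, 227, 233, 241, 252, 266, 271, 284]

Fragment lengths:
  [0,1): 1 bp
  [1,14): 13 bp
  [14,22): 8 bp
  [22,25): 3 bp
  [25,45): 20 bp
  [45,50): 5 bp
  [50,58): 8 bp
  [58,87): 29 bp
  [87,100): 13 bp
  [100,113): 13 bp
  [113,126): 13 bp
  [126,136): 10 bp
  [136,142): 6 bp
  [142,153): 11 bp
  [153,163): 10 bp
  [163,168): 5 bp
  [168,183): 15 bp
  [183,197): 14 bp
  [197,203): 6 bp
  [203,207): 4 bp
  [207,218): 11 bp
  [218,227): 9 bp
  [227,233): 6 bp
  [233,241): 8 bp
  [241,252): 11 bp
  [252,266): 14 bp
  [266,271): 5 bp
  [271,284): 13 bp
  [284,294): 10 bp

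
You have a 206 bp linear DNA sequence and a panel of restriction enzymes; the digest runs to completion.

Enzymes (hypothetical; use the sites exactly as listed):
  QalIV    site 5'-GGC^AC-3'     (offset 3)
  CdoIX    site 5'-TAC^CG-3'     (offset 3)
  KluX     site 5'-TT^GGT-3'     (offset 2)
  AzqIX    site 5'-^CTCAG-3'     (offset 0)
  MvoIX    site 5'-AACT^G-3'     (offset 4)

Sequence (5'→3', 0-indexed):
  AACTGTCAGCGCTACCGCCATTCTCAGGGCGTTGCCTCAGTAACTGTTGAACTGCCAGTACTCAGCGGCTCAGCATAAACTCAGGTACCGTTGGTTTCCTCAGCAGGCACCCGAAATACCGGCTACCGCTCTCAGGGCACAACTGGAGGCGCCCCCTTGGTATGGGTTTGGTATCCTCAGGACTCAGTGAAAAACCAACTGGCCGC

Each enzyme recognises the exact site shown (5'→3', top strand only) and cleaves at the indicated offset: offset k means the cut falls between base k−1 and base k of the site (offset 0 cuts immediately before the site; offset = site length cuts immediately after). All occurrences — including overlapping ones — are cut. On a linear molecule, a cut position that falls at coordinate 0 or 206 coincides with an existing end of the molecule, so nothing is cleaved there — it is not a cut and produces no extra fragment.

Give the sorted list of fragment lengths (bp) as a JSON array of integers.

Per-enzyme occurrences:
  QalIV GGCAC/3: at [105, 135] ⇒ [108, 138]
  CdoIX TACCG/3: at [12, 85, 116, 123] ⇒ [15, 88, 119, 126]
  KluX TTGGT/2: at [90, 156, 167] ⇒ [92, 158, 169]
  AzqIX CTCAG/0: at [22, 35, 60, 68, 79, 98, 130, 175, 182] ⇒ [22, 35, 60, 68, 79, 98, 130, 175, 182]
  MvoIX AACTG/4: at [0, 41, 49, 140, 196] ⇒ [4, 45, 53, 144, 200]

Pooled cuts: [4, 15, 22, 35, 45, 53, 60, 68, 79, 88, 92, 98, 108, 119, 126, 130, 138, 144, 158, 169, 175, 182, 200]

Fragments:
  [0,4): 4 bp
  [4,15): 11 bp
  [15,22): 7 bp
  [22,35): 13 bp
  [35,45): 10 bp
  [45,53): 8 bp
  [53,60): 7 bp
  [60,68): 8 bp
  [68,79): 11 bp
  [79,88): 9 bp
  [88,92): 4 bp
  [92,98): 6 bp
  [98,108): 10 bp
  [108,119): 11 bp
  [119,126): 7 bp
  [126,130): 4 bp
  [130,138): 8 bp
  [138,144): 6 bp
  [144,158): 14 bp
  [158,169): 11 bp
  [169,175): 6 bp
  [175,182): 7 bp
  [182,200): 18 bp
  [200,206): 6 bp

[4,4,4,6,6,6,6,7,7,7,7,8,8,8,9,10,10,11,11,11,11,13,14,18]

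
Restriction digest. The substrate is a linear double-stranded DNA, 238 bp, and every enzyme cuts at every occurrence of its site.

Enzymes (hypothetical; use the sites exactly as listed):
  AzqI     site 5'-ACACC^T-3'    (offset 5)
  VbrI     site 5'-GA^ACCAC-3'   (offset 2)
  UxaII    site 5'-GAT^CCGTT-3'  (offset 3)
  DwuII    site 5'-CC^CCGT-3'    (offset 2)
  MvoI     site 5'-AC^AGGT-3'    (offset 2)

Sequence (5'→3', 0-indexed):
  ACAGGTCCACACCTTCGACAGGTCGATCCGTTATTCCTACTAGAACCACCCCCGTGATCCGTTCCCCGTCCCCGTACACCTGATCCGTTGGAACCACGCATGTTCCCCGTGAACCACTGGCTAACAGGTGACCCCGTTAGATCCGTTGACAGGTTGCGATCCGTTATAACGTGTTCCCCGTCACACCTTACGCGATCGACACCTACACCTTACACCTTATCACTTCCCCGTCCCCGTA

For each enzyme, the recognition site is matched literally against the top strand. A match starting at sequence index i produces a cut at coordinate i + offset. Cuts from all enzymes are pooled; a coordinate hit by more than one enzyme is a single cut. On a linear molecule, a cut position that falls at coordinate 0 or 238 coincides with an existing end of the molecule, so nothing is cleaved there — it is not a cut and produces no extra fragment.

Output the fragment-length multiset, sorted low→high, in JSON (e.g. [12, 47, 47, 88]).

[2,4,5,6,6,6,6,6,7,7,7,7,8,8,8,8,9,9,10,10,11,11,13,14,16,17,17]

Per-enzyme occurrences:
  AzqI ACACCT/5: at [8, 75, 182, 198, 204, 211] ⇒ [13, 80, 187, 203, 209, 216]
  VbrI GAACCAC/2: at [42, 90, 110] ⇒ [44, 92, 112]
  UxaII GATCCGTT/3: at [24, 55, 81, 139, 157] ⇒ [27, 58, 84, 142, 160]
  DwuII CCCCGT/2: at [49, 63, 69, 104, 131, 175, 225, 231] ⇒ [51, 65, 71, 106, 133, 177, 227, 233]
  MvoI ACAGGT/2: at [0, 17, 123, 148] ⇒ [2, 19, 125, 150]

All cut coordinates (distinct, sorted): [2, 13, 19, 27, 44, 51, 58, 65, 71, 80, 84, 92, 106, 112, 125, 133, 142, 150, 160, 177, 187, 203, 209, 216, 227, 233]

Fragment lengths:
  [0,2): 2 bp
  [2,13): 11 bp
  [13,19): 6 bp
  [19,27): 8 bp
  [27,44): 17 bp
  [44,51): 7 bp
  [51,58): 7 bp
  [58,65): 7 bp
  [65,71): 6 bp
  [71,80): 9 bp
  [80,84): 4 bp
  [84,92): 8 bp
  [92,106): 14 bp
  [106,112): 6 bp
  [112,125): 13 bp
  [125,133): 8 bp
  [133,142): 9 bp
  [142,150): 8 bp
  [150,160): 10 bp
  [160,177): 17 bp
  [177,187): 10 bp
  [187,203): 16 bp
  [203,209): 6 bp
  [209,216): 7 bp
  [216,227): 11 bp
  [227,233): 6 bp
  [233,238): 5 bp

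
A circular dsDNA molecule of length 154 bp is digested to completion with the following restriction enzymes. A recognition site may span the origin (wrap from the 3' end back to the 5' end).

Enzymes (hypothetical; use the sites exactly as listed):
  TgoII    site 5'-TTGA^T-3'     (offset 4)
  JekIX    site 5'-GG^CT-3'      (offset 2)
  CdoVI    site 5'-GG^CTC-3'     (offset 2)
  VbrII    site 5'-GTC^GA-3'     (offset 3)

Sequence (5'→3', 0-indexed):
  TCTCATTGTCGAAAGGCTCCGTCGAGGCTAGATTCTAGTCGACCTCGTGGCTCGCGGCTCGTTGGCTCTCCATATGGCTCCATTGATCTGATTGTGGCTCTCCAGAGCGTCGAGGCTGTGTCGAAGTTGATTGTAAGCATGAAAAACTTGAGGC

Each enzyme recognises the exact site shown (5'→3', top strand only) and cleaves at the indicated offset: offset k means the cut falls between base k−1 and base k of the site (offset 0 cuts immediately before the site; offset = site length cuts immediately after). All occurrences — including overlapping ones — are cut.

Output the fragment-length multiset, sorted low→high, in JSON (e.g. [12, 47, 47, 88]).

Per-enzyme occurrences:
  TgoII (TTGAT, off=4): starts [82, 126] → cuts [86, 130]
  JekIX (GGCT, off=2): starts [14, 25, 48, 55, 63, 75, 95, 113, 151] → cuts [16, 27, 50, 57, 65, 77, 97, 115, 153]
  CdoVI (GGCTC, off=2): starts [14, 48, 55, 63, 75, 95, 151] → cuts [16, 50, 57, 65, 77, 97, 153]
  VbrII (GTCGA, off=3): starts [7, 20, 37, 108, 119] → cuts [10, 23, 40, 111, 122]

Pooled cuts: [10, 16, 23, 27, 40, 50, 57, 65, 77, 86, 97, 111, 115, 122, 130, 153]

Fragment lengths:
  10→16: 6 bp
  16→23: 7 bp
  23→27: 4 bp
  27→40: 13 bp
  40→50: 10 bp
  50→57: 7 bp
  57→65: 8 bp
  65→77: 12 bp
  77→86: 9 bp
  86→97: 11 bp
  97→111: 14 bp
  111→115: 4 bp
  115→122: 7 bp
  122→130: 8 bp
  130→153: 23 bp
  153→10 (wrap): 154-153+10 = 11 bp

[4,4,6,7,7,7,8,8,9,10,11,11,12,13,14,23]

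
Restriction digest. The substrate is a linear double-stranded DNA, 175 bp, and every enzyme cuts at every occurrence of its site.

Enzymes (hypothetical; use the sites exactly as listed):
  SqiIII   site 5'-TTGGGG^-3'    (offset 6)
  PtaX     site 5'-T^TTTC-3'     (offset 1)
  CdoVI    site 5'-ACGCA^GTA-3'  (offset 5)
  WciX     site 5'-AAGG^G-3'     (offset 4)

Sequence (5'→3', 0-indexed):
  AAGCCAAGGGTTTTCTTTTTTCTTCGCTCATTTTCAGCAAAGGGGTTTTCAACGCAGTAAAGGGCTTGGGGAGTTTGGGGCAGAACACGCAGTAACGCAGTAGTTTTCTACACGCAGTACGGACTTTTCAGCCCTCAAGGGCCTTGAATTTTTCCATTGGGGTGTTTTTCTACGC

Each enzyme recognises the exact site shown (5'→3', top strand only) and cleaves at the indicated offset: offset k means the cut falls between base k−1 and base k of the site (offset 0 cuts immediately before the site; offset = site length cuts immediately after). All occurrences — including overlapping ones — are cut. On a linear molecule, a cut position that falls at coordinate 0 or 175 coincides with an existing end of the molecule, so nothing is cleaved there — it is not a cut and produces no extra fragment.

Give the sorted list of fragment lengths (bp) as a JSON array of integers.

[2,3,4,5,7,7,8,8,9,9,9,9,10,10,11,12,12,12,13,15]

Scan for sites:
  SqiIII TTGGGG/6: at [65, 74, 156] ⇒ [71, 80, 162]
  PtaX TTTTC/1: at [10, 17, 30, 45, 103, 124, 149, 165] ⇒ [11, 18, 31, 46, 104, 125, 150, 166]
  CdoVI ACGCAGTA/5: at [51, 86, 94, 111] ⇒ [56, 91, 99, 116]
  WciX AAGGG/4: at [5, 39, 59, 136] ⇒ [9, 43, 63, 140]

Pooled cuts: [9, 11, 18, 31, 43, 46, 56, 63, 71, 80, 91, 99, 104, 116, 125, 140, 150, 162, 166]

Fragment lengths:
  [0,9): 9 bp
  [9,11): 2 bp
  [11,18): 7 bp
  [18,31): 13 bp
  [31,43): 12 bp
  [43,46): 3 bp
  [46,56): 10 bp
  [56,63): 7 bp
  [63,71): 8 bp
  [71,80): 9 bp
  [80,91): 11 bp
  [91,99): 8 bp
  [99,104): 5 bp
  [104,116): 12 bp
  [116,125): 9 bp
  [125,140): 15 bp
  [140,150): 10 bp
  [150,162): 12 bp
  [162,166): 4 bp
  [166,175): 9 bp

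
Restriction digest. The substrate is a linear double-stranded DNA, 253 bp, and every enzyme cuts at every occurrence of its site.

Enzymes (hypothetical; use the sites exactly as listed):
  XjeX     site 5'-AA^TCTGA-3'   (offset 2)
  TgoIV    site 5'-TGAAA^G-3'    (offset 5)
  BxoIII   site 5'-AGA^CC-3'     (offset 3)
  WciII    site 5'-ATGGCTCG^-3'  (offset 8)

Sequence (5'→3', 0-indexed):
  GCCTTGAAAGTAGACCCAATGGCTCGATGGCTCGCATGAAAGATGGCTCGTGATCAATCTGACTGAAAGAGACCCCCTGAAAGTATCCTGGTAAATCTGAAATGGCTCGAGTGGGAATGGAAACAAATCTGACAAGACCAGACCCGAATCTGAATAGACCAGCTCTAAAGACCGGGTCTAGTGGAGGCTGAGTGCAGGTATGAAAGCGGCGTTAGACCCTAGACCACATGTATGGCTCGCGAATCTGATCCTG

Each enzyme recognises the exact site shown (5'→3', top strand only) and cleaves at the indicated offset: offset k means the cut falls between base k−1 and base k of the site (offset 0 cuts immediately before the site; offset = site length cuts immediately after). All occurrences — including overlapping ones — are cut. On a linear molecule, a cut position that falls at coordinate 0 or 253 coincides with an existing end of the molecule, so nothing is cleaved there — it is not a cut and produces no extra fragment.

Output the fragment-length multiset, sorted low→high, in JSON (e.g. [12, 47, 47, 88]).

[4,4,5,5,6,7,7,7,8,9,9,10,10,10,10,11,11,12,13,13,14,16,18,34]

Per-enzyme occurrences:
  XjeX (AATCTGA, off=2): starts [55, 93, 125, 146, 241] → cuts [57, 95, 127, 148, 243]
  TgoIV (TGAAAG, off=5): starts [4, 36, 63, 77, 200] → cuts [9, 41, 68, 82, 205]
  BxoIII (AGACC, off=3): starts [11, 69, 134, 139, 155, 168, 213, 220] → cuts [14, 72, 137, 142, 158, 171, 216, 223]
  WciII (ATGGCTCG, off=8): starts [18, 26, 42, 101, 231] → cuts [26, 34, 50, 109, 239]

Pooled cuts: [9, 14, 26, 34, 41, 50, 57, 68, 72, 82, 95, 109, 127, 137, 142, 148, 158, 171, 205, 216, 223, 239, 243]

Fragments:
  [0,9): 9 bp
  [9,14): 5 bp
  [14,26): 12 bp
  [26,34): 8 bp
  [34,41): 7 bp
  [41,50): 9 bp
  [50,57): 7 bp
  [57,68): 11 bp
  [68,72): 4 bp
  [72,82): 10 bp
  [82,95): 13 bp
  [95,109): 14 bp
  [109,127): 18 bp
  [127,137): 10 bp
  [137,142): 5 bp
  [142,148): 6 bp
  [148,158): 10 bp
  [158,171): 13 bp
  [171,205): 34 bp
  [205,216): 11 bp
  [216,223): 7 bp
  [223,239): 16 bp
  [239,243): 4 bp
  [243,253): 10 bp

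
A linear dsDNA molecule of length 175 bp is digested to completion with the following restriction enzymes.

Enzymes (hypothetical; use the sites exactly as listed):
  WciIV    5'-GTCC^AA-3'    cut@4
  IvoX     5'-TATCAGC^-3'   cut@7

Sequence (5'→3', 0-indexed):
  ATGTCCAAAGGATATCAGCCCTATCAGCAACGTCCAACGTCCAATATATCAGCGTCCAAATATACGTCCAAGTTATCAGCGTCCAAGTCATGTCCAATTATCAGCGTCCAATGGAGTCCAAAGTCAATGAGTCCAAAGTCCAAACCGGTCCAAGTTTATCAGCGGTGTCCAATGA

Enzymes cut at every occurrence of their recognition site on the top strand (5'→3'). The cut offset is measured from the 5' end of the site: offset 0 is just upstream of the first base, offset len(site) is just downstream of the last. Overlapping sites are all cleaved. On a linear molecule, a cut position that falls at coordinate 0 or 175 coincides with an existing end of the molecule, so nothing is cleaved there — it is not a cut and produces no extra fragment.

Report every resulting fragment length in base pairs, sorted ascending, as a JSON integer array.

[4,4,4,5,6,7,7,7,7,9,10,10,10,11,11,11,12,12,13,15]

Per-enzyme occurrences:
  WciIV GTCCAA/4: at [2, 31, 38, 53, 65, 80, 91, 105, 115, 130, 137, 147, 166] ⇒ [6, 35, 42, 57, 69, 84, 95, 109, 119, 134, 141, 151, 170]
  IvoX TATCAGC/7: at [12, 21, 46, 73, 98, 156] ⇒ [19, 28, 53, 80, 105, 163]

Pooled cuts: [6, 19, 28, 35, 42, 53, 57, 69, 80, 84, 95, 105, 109, 119, 134, 141, 151, 163, 170]

Fragment lengths:
  [0,6): 6 bp
  [6,19): 13 bp
  [19,28): 9 bp
  [28,35): 7 bp
  [35,42): 7 bp
  [42,53): 11 bp
  [53,57): 4 bp
  [57,69): 12 bp
  [69,80): 11 bp
  [80,84): 4 bp
  [84,95): 11 bp
  [95,105): 10 bp
  [105,109): 4 bp
  [109,119): 10 bp
  [119,134): 15 bp
  [134,141): 7 bp
  [141,151): 10 bp
  [151,163): 12 bp
  [163,170): 7 bp
  [170,175): 5 bp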